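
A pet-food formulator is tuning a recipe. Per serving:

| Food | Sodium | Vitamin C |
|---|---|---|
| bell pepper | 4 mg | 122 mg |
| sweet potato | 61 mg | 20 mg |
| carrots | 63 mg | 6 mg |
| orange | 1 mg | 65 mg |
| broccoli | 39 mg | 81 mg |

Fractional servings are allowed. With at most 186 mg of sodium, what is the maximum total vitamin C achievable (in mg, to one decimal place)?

12090.0 mg

Vitamin C per mg sodium: orange 65, bell pepper 30.5, broccoli 2.077, sweet potato 0.3279, carrots 0.09524.
With no serving limits, spend the whole sodium allowance on orange: 186 mg / 1 mg × 65 mg = 12090.0 mg.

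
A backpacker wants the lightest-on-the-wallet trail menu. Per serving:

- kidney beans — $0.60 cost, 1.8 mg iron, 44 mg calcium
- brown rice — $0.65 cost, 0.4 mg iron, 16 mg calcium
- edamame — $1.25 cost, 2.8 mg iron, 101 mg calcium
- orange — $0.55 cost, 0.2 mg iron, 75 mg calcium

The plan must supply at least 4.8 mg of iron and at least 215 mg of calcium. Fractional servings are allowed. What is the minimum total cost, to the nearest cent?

Check every corner: each single food scaled to meet both minima, and each pair solved so both constraints bind.
kidney beans only: max(4.8/1.8, 215/44) = 4.886 servings → $2.93.
brown rice only: max(4.8/0.4, 215/16) = 13.44 servings → $8.73.
edamame only: max(4.8/2.8, 215/101) = 2.129 servings → $2.66.
orange only: max(4.8/0.2, 215/75) = 24 servings → $13.20.
kidney beans + brown rice: the both-tight solution has a negative serving — not a feasible corner.
kidney beans + edamame with both targets exact would need a negative amount; discard.
kidney beans + orange with both tight: 2.512 servings and 1.393 servings → $2.27.
brown rice + edamame: intersection lies outside the first quadrant.
brown rice + orange with both tight: 11.83 servings and 0.3433 servings → $7.88.
edamame + orange with both tight: 1.67 servings and 0.6175 servings → $2.43.
Cheapest feasible corner: $2.27.

$2.27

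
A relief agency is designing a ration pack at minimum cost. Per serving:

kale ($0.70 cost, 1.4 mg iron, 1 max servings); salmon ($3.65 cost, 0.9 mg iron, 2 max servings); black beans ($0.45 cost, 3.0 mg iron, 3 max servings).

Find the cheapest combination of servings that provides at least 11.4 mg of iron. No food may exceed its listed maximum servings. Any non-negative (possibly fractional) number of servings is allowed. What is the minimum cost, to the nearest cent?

Cost per mg of iron: black beans $0.1500, kale $0.5000, salmon $4.0556.
Take 3 servings of black beans: +9.0 mg iron for $1.35 (total $1.35, still need 2.4 mg).
Take 1 serving of kale: +1.4 mg iron for $0.70 (total $2.05, still need 1.0 mg).
Take 1.111 servings of salmon: +1.0 mg iron for $4.06 (total $6.11, still need 0.0 mg).
Filling from the cheapest source first is optimal under one linear minimum: $6.11.

$6.11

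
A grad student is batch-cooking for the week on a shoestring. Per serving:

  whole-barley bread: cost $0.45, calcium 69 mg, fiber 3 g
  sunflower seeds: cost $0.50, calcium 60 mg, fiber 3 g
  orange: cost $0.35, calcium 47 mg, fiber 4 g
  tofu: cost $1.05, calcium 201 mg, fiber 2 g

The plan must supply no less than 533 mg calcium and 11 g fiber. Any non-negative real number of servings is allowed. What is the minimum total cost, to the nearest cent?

This is a tiny linear program; its minimum lies at a vertex of the feasible set. List the vertices and price them.
whole-barley bread only: max(533/69, 11/3) = 7.725 servings → $3.48.
sunflower seeds only: max(533/60, 11/3) = 8.883 servings → $4.44.
orange only: max(533/47, 11/4) = 11.34 servings → $3.97.
tofu only: max(533/201, 11/2) = 5.5 servings → $5.78.
whole-barley bread + sunflower seeds: the both-tight solution has a negative serving — not a feasible corner.
whole-barley bread + orange with both targets exact would need a negative amount; discard.
whole-barley bread + tofu with both tight: 2.462 servings and 1.806 servings → $3.00.
sunflower seeds + orange with both targets exact would need a negative amount; discard.
sunflower seeds + tofu with both tight: 2.371 servings and 1.944 servings → $3.23.
orange + tofu with both tight: 1.613 servings and 2.275 servings → $2.95.
Cheapest feasible corner: $2.95.

$2.95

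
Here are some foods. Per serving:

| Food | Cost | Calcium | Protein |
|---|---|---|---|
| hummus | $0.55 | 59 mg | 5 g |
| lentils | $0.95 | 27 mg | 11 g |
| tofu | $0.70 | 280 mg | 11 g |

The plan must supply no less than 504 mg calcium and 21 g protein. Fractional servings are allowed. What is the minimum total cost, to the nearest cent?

$1.34

The cheapest plan sits at a corner of the feasible region — with two constraints it uses at most two foods.
hummus only: max(504/59, 21/5) = 8.542 servings → $4.70.
lentils only: max(504/27, 21/11) = 18.67 servings → $17.73.
tofu only: max(504/280, 21/11) = 1.909 servings → $1.34.
hummus + lentils with both targets exact would need a negative amount; discard.
hummus + tofu with both tight: 0.4474 servings and 1.706 servings → $1.44.
lentils + tofu with both tight: 0.1207 servings and 1.788 servings → $1.37.
The minimum over all feasible corners is $1.34.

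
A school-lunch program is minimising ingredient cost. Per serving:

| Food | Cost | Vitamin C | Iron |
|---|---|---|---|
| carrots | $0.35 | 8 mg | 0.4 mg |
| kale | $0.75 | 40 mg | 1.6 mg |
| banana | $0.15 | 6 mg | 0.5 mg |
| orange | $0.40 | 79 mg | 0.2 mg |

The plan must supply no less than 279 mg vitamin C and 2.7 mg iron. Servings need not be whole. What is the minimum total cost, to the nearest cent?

This is a tiny linear program; its minimum lies at a vertex of the feasible set. List the vertices and price them.
carrots only: max(279/8, 2.7/0.4) = 34.88 servings → $12.21.
kale only: max(279/40, 2.7/1.6) = 6.975 servings → $5.23.
banana only: max(279/6, 2.7/0.5) = 46.5 servings → $6.97.
orange only: max(279/79, 2.7/0.2) = 13.5 servings → $5.40.
carrots + kale: the both-tight solution has a negative serving — not a feasible corner.
carrots + banana: the both-tight solution has a negative serving — not a feasible corner.
carrots + orange with both tight: 5.25 servings and 3 servings → $3.04.
kale + banana: intersection lies outside the first quadrant.
kale + orange with both tight: 1.33 servings and 2.858 servings → $2.14.
banana + orange with both tight: 4.112 servings and 3.219 servings → $1.90.
So the least-cost plan costs $1.90.

$1.90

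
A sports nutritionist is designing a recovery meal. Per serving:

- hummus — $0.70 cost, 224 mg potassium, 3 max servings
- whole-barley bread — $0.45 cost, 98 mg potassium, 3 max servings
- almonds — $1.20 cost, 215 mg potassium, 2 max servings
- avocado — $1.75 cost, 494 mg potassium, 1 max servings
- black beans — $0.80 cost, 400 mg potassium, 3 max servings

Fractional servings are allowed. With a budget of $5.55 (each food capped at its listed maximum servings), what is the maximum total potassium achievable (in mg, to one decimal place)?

2168.4 mg

Potassium per dollar: black beans 500, hummus 320, avocado 282.3, whole-barley bread 217.8, almonds 179.2.
Take 3 servings of black beans: spends $2.40, +1200.0 mg potassium (running total 1200.0 mg).
Take 3 servings of hummus: spends $2.10, +672.0 mg potassium (running total 1872.0 mg).
Take 0.6 servings of avocado: spends $1.05, +296.4 mg potassium (running total 2168.4 mg).
Filling greedily by potassium-per-dollar is optimal for one linear limit, giving 2168.4 mg.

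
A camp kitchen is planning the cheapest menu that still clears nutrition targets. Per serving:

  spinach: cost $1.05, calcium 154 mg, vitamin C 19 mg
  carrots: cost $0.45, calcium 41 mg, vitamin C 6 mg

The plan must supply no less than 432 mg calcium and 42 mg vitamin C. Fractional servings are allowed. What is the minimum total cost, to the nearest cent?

With two linear requirements the optimum uses one or two foods; enumerate the corners.
spinach only: max(432/154, 42/19) = 2.805 servings → $2.95.
carrots only: max(432/41, 42/6) = 10.54 servings → $4.74.
spinach + carrots: the both-tight solution has a negative serving — not a feasible corner.
So the least-cost plan costs $2.95.

$2.95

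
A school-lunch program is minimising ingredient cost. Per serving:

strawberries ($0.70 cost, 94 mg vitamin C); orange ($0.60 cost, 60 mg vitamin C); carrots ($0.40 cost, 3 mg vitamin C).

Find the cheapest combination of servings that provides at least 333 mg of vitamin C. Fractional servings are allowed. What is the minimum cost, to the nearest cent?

$2.48

Cost per mg of vitamin C: strawberries $0.0074, orange $0.0100, carrots $0.1333.
With no serving limits, use only strawberries: 333 mg / 94 mg = 3.543 servings × $0.70 = $2.48.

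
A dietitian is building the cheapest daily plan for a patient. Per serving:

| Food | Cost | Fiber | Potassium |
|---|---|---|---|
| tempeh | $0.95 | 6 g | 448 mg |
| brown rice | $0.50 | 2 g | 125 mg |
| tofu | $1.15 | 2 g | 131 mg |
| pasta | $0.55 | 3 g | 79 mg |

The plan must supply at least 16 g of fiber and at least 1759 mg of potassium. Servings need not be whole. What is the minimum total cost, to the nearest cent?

At the optimum either one food covers both requirements or two foods hit both targets exactly; no other combination can be cheaper.
tempeh only: max(16/6, 1759/448) = 3.926 servings → $3.73.
brown rice only: max(16/2, 1759/125) = 14.07 servings → $7.04.
tofu only: max(16/2, 1759/131) = 13.43 servings → $15.44.
pasta only: max(16/3, 1759/79) = 22.27 servings → $12.25.
tempeh + brown rice with both targets exact would need a negative amount; discard.
tempeh + tofu: intersection lies outside the first quadrant.
tempeh + pasta: intersection lies outside the first quadrant.
brown rice + tofu: the both-tight solution has a negative serving — not a feasible corner.
brown rice + pasta: intersection lies outside the first quadrant.
tofu + pasta: the both-tight solution has a negative serving — not a feasible corner.
Cheapest feasible corner: $3.73.

$3.73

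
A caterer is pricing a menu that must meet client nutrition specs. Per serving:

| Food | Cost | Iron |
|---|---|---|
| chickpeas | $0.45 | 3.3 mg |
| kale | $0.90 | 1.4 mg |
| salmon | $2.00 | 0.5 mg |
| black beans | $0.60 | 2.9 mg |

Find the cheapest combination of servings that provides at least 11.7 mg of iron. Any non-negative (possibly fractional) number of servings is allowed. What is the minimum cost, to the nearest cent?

Cost per mg of iron: chickpeas $0.1364, black beans $0.2069, kale $0.6429, salmon $4.0000.
With no serving limits, use only chickpeas: 11.7 mg / 3.3 mg = 3.545 servings × $0.45 = $1.60.

$1.60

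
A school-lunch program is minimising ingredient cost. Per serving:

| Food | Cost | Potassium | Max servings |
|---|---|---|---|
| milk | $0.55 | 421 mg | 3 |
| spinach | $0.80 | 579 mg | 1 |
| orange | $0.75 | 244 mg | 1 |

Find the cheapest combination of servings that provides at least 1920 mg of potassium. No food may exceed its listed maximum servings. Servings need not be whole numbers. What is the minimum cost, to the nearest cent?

Cost per mg of potassium: milk $0.0013, spinach $0.0014, orange $0.0031.
Take 3 servings of milk: +1263.0 mg potassium for $1.65 (total $1.65, still need 657.0 mg).
Take 1 serving of spinach: +579.0 mg potassium for $0.80 (total $2.45, still need 78.0 mg).
Take 0.3197 servings of orange: +78.0 mg potassium for $0.24 (total $2.69, still need 0.0 mg).
Filling from the cheapest source first is optimal under one linear minimum: $2.69.

$2.69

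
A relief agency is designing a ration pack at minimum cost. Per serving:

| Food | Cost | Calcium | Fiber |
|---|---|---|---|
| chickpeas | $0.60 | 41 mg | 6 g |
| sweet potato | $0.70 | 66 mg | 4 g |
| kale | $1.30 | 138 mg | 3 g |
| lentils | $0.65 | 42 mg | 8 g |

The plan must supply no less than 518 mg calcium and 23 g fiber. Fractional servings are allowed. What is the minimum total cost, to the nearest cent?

A basic optimal solution has at most two foods positive. Try each food alone and each pair with both targets met exactly.
chickpeas only: max(518/41, 23/6) = 12.63 servings → $7.58.
sweet potato only: max(518/66, 23/4) = 7.848 servings → $5.49.
kale only: max(518/138, 23/3) = 7.667 servings → $9.97.
lentils only: max(518/42, 23/8) = 12.33 servings → $8.02.
chickpeas + sweet potato: intersection lies outside the first quadrant.
chickpeas + kale with both tight: 2.298 servings and 3.071 servings → $5.37.
chickpeas + lentils with both targets exact would need a negative amount; discard.
sweet potato + kale with both tight: 4.576 servings and 1.565 servings → $5.24.
sweet potato + lentils: intersection lies outside the first quadrant.
kale + lentils with both tight: 3.249 servings and 1.656 servings → $5.30.
The minimum over all feasible corners is $5.24.

$5.24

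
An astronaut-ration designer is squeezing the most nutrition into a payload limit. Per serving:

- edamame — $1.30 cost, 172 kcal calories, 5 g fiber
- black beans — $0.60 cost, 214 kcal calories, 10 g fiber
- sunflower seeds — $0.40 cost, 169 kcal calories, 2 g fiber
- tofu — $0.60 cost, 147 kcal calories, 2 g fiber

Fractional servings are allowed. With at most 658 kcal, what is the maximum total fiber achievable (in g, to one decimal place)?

Fiber per kcal: black beans 0.04673, edamame 0.02907, tofu 0.01361, sunflower seeds 0.01183.
With no serving limits, spend the whole calories allowance on black beans: 658 kcal / 214 kcal × 10 g = 30.7 g.

30.7 g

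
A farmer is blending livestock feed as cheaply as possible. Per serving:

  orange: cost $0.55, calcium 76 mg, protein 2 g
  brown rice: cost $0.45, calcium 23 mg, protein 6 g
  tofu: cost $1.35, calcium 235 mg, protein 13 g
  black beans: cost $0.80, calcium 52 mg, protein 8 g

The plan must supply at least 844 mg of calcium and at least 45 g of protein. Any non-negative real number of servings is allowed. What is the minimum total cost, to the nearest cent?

Compare the cost at each extreme point of the feasible region.
orange only: max(844/76, 45/2) = 22.5 servings → $12.38.
brown rice only: max(844/23, 45/6) = 36.7 servings → $16.51.
tofu only: max(844/235, 45/13) = 3.591 servings → $4.85.
black beans only: max(844/52, 45/8) = 16.23 servings → $12.98.
orange + brown rice with both tight: 9.827 servings and 4.224 servings → $7.31.
orange + tofu with both tight: 0.7664 servings and 3.344 servings → $4.94.
orange + black beans with both tight: 8.754 servings and 3.437 servings → $7.56.
brown rice + tofu: the both-tight solution has a negative serving — not a feasible corner.
brown rice + black beans with both targets exact would need a negative amount; discard.
tofu + black beans: the both-tight solution has a negative serving — not a feasible corner.
The minimum over all feasible corners is $4.85.

$4.85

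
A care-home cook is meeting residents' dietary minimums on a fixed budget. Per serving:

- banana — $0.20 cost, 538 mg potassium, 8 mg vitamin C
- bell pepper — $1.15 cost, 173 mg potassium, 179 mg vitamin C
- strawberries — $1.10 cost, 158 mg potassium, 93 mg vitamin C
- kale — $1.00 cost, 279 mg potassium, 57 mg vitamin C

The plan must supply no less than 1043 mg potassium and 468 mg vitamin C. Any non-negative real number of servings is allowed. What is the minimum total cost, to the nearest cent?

$3.17

Minimising a linear cost over {potassium ≥ 1043, vitamin C ≥ 468, servings ≥ 0} — the optimum is at a vertex, using one or two foods.
banana only: max(1043/538, 468/8) = 58.5 servings → $11.70.
bell pepper only: max(1043/173, 468/179) = 6.029 servings → $6.93.
strawberries only: max(1043/158, 468/93) = 6.601 servings → $7.26.
kale only: max(1043/279, 468/57) = 8.211 servings → $8.21.
banana + bell pepper with both tight: 1.114 servings and 2.565 servings → $3.17.
banana + strawberries with both tight: 0.4727 servings and 4.992 servings → $5.59.
banana + kale: the both-tight solution has a negative serving — not a feasible corner.
bell pepper + strawberries: intersection lies outside the first quadrant.
bell pepper + kale with both tight: 1.774 servings and 2.638 servings → $4.68.
strawberries + kale with both tight: 4.198 servings and 1.361 servings → $5.98.
So the least-cost plan costs $3.17.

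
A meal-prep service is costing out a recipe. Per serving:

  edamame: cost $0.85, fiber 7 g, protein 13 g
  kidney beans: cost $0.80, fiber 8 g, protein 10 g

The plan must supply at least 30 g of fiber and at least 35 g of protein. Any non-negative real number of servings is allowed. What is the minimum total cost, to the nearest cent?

$3.00

With two linear requirements the optimum uses one or two foods; enumerate the corners.
edamame only: max(30/7, 35/13) = 4.286 servings → $3.64.
kidney beans only: max(30/8, 35/10) = 3.75 servings → $3.00.
edamame + kidney beans with both targets exact would need a negative amount; discard.
So the least-cost plan costs $3.00.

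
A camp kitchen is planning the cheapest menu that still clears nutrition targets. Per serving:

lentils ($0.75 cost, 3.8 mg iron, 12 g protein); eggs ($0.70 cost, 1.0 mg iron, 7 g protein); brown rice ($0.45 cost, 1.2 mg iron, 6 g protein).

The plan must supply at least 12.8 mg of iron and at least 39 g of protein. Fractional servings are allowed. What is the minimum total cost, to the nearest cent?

An LP optimum is at a vertex; with two nutrient constraints at most two foods are used. Check each candidate.
lentils only: max(12.8/3.8, 39/12) = 3.368 servings → $2.53.
eggs only: max(12.8/1.0, 39/7) = 12.8 servings → $8.96.
brown rice only: max(12.8/1.2, 39/6) = 10.67 servings → $4.80.
lentils + eggs with both targets exact would need a negative amount; discard.
lentils + brown rice: the both-tight solution has a negative serving — not a feasible corner.
eggs + brown rice: the both-tight solution has a negative serving — not a feasible corner.
The minimum over all feasible corners is $2.53.

$2.53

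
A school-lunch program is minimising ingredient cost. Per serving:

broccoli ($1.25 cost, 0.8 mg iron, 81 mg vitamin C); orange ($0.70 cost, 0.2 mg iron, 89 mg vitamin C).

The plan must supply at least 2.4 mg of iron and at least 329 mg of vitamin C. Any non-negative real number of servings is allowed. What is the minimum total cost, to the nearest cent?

$4.23

Compare the cost at each extreme point of the feasible region.
broccoli only: max(2.4/0.8, 329/81) = 4.062 servings → $5.08.
orange only: max(2.4/0.2, 329/89) = 12 servings → $8.40.
broccoli + orange with both tight: 2.687 servings and 1.251 servings → $4.23.
Cheapest feasible corner: $4.23.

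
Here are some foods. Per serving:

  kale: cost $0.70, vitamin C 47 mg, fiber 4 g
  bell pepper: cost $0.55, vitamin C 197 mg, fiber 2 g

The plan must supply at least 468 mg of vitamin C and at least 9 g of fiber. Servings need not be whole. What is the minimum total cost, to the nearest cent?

This is a tiny linear program; its minimum lies at a vertex of the feasible set. List the vertices and price them.
kale only: max(468/47, 9/4) = 9.957 servings → $6.97.
bell pepper only: max(468/197, 9/2) = 4.5 servings → $2.48.
kale + bell pepper with both tight: 1.206 servings and 2.088 servings → $1.99.
The minimum over all feasible corners is $1.99.

$1.99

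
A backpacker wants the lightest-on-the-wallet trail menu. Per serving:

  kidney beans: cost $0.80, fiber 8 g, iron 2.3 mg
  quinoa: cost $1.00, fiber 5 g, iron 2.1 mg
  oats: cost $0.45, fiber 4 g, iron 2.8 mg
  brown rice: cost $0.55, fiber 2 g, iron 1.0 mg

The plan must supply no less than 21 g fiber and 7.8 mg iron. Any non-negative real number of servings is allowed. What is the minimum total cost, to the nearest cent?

$2.15

kidney beans only: max(21/8, 7.8/2.3) = 3.391 servings → $2.71.
quinoa only: max(21/5, 7.8/2.1) = 4.2 servings → $4.20.
oats only: max(21/4, 7.8/2.8) = 5.25 servings → $2.36.
brown rice only: max(21/2, 7.8/1.0) = 10.5 servings → $5.78.
kidney beans + quinoa with both tight: 0.9623 servings and 2.66 servings → $3.43.
kidney beans + oats with both tight: 2.091 servings and 1.068 servings → $2.15.
kidney beans + brown rice with both tight: 1.588 servings and 4.147 servings → $3.55.
quinoa + oats: intersection lies outside the first quadrant.
quinoa + brown rice with both targets exact would need a negative amount; discard.
oats + brown rice: intersection lies outside the first quadrant.
So the least-cost plan costs $2.15.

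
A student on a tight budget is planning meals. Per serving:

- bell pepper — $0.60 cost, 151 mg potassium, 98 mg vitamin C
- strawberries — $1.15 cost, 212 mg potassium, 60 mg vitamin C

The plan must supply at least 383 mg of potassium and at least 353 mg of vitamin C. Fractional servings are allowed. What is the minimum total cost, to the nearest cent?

An LP optimum is at a vertex; with two nutrient constraints at most two foods are used. Check each candidate.
bell pepper only: max(383/151, 353/98) = 3.602 servings → $2.16.
strawberries only: max(383/212, 353/60) = 5.883 servings → $6.77.
bell pepper + strawberries: intersection lies outside the first quadrant.
The minimum over all feasible corners is $2.16.

$2.16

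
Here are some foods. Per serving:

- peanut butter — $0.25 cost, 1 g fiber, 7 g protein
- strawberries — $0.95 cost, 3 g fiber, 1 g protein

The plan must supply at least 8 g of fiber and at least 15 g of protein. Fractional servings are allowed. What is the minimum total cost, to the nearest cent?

$2.00

With two linear requirements the optimum uses one or two foods; enumerate the corners.
peanut butter only: max(8/1, 15/7) = 8 servings → $2.00.
strawberries only: max(8/3, 15/1) = 15 servings → $14.25.
peanut butter + strawberries with both tight: 1.85 servings and 2.05 servings → $2.41.
The minimum over all feasible corners is $2.00.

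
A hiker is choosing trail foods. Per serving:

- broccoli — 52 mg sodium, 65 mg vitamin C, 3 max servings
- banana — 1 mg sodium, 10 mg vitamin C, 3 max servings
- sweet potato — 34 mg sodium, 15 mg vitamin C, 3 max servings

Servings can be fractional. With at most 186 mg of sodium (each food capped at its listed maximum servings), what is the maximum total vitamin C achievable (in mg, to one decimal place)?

Vitamin C per mg sodium: banana 10, broccoli 1.25, sweet potato 0.4412.
Take 3 servings of banana: uses 3 mg sodium, +30.0 mg vitamin C (running total 30.0 mg).
Take 3 servings of broccoli: uses 156 mg sodium, +195.0 mg vitamin C (running total 225.0 mg).
Take 0.7941 servings of sweet potato: uses 27 mg sodium, +11.9 mg vitamin C (running total 236.9 mg).
Filling greedily by vitamin C-per-mg sodium is optimal for one linear limit, giving 236.9 mg.

236.9 mg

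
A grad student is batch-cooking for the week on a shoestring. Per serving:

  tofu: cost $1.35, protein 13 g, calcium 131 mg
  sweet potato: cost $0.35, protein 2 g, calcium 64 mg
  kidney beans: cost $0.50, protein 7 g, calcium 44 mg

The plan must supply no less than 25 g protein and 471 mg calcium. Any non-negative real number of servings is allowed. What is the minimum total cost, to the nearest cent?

$3.05

With two linear requirements the optimum uses one or two foods; enumerate the corners.
tofu only: max(25/13, 471/131) = 3.595 servings → $4.85.
sweet potato only: max(25/2, 471/64) = 12.5 servings → $4.38.
kidney beans only: max(25/7, 471/44) = 10.7 servings → $5.35.
tofu + sweet potato with both tight: 1.154 servings and 4.996 servings → $3.31.
tofu + kidney beans with both targets exact would need a negative amount; discard.
sweet potato + kidney beans with both tight: 6.103 servings and 1.828 servings → $3.05.
Cheapest feasible corner: $3.05.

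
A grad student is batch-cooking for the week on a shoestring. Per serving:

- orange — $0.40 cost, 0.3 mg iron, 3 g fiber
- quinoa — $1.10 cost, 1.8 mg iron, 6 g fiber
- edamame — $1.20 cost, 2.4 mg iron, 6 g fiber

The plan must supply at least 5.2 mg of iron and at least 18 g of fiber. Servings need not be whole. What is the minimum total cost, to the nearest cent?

$3.16

Compare the cost at each extreme point of the feasible region.
orange only: max(5.2/0.3, 18/3) = 17.33 servings → $6.93.
quinoa only: max(5.2/1.8, 18/6) = 3 servings → $3.30.
edamame only: max(5.2/2.4, 18/6) = 3 servings → $3.60.
orange + quinoa with both tight: 0.3333 servings and 2.833 servings → $3.25.
orange + edamame with both tight: 2.222 servings and 1.889 servings → $3.16.
quinoa + edamame with both targets exact would need a negative amount; discard.
The minimum over all feasible corners is $3.16.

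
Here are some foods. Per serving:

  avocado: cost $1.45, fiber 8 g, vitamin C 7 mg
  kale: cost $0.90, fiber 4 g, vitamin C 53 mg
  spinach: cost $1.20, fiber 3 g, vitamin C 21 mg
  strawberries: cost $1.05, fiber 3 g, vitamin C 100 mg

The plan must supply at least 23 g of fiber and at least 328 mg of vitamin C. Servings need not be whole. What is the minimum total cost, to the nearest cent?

$5.32

A basic optimal solution has at most two foods positive. Try each food alone and each pair with both targets met exactly.
avocado only: max(23/8, 328/7) = 46.86 servings → $67.94.
kale only: max(23/4, 328/53) = 6.189 servings → $5.57.
spinach only: max(23/3, 328/21) = 15.62 servings → $18.74.
strawberries only: max(23/3, 328/100) = 7.667 servings → $8.05.
avocado + kale: the both-tight solution has a negative serving — not a feasible corner.
avocado + spinach with both targets exact would need a negative amount; discard.
avocado + strawberries with both tight: 1.689 servings and 3.162 servings → $5.77.
kale + spinach: intersection lies outside the first quadrant.
kale + strawberries with both tight: 5.461 servings and 0.3859 servings → $5.32.
spinach + strawberries with both tight: 5.553 servings and 2.114 servings → $8.88.
So the least-cost plan costs $5.32.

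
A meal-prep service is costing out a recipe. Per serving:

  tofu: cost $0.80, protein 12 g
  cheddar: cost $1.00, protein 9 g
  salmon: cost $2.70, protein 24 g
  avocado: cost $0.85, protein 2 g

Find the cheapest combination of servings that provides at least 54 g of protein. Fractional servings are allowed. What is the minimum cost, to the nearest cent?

Cost per g of protein: tofu $0.0667, cheddar $0.1111, salmon $0.1125, avocado $0.4250.
With no serving limits, use only tofu: 54 g / 12 g = 4.5 servings × $0.80 = $3.60.

$3.60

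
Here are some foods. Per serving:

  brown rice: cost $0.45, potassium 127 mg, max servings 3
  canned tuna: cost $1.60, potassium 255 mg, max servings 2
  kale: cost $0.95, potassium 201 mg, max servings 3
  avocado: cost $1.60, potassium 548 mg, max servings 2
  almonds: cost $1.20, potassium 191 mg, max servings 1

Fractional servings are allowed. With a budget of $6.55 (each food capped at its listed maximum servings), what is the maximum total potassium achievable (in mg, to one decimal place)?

1900.2 mg

Potassium per dollar: avocado 342.5, brown rice 282.2, kale 211.6, canned tuna 159.4, almonds 159.2.
Take 2 servings of avocado: spends $3.20, +1096.0 mg potassium (running total 1096.0 mg).
Take 3 servings of brown rice: spends $1.35, +381.0 mg potassium (running total 1477.0 mg).
Take 2.105 servings of kale: spends $2.00, +423.2 mg potassium (running total 1900.2 mg).
Greedy by best ratio exhausts the cost allowance optimally: 1900.2 mg.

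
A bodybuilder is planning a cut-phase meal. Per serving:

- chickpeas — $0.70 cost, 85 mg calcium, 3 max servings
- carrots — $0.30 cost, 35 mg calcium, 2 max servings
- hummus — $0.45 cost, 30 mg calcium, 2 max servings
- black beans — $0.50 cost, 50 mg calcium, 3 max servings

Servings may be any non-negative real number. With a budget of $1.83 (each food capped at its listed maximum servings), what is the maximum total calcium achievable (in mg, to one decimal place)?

Calcium per dollar: chickpeas 121.4, carrots 116.7, black beans 100, hummus 66.67.
Take 2.614 servings of chickpeas: spends $1.83, +222.2 mg calcium (running total 222.2 mg).
Greedy by best ratio exhausts the cost allowance optimally: 222.2 mg.

222.2 mg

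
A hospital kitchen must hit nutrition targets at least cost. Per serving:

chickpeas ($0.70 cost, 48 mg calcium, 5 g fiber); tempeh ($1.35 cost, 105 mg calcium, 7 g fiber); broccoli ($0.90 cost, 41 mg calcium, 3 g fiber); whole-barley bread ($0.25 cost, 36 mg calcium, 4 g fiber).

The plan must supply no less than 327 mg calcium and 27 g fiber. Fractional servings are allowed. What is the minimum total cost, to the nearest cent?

The cheapest plan sits at a corner of the feasible region — with two constraints it uses at most two foods.
chickpeas only: max(327/48, 27/5) = 6.812 servings → $4.77.
tempeh only: max(327/105, 27/7) = 3.857 servings → $5.21.
broccoli only: max(327/41, 27/3) = 9 servings → $8.10.
whole-barley bread only: max(327/36, 27/4) = 9.083 servings → $2.27.
chickpeas + tempeh with both tight: 2.889 servings and 1.794 servings → $4.44.
chickpeas + broccoli with both tight: 2.066 servings and 5.557 servings → $6.45.
chickpeas + whole-barley bread: the both-tight solution has a negative serving — not a feasible corner.
tempeh + broccoli: intersection lies outside the first quadrant.
tempeh + whole-barley bread with both tight: 2 servings and 3.25 servings → $3.51.
broccoli + whole-barley bread with both tight: 6 servings and 2.25 servings → $5.96.
The minimum over all feasible corners is $2.27.

$2.27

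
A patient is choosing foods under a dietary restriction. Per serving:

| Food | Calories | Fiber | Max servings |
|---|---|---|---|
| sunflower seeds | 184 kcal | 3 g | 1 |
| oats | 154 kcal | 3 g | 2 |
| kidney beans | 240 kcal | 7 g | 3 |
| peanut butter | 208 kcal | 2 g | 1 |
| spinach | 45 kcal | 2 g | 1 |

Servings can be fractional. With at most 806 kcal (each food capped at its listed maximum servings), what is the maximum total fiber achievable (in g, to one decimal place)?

Fiber per kcal: spinach 0.04444, kidney beans 0.02917, oats 0.01948, sunflower seeds 0.0163, peanut butter 0.009615.
Take 1 serving of spinach: uses 45 kcal, +2.0 g fiber (running total 2.0 g).
Take 3 servings of kidney beans: uses 720 kcal, +21.0 g fiber (running total 23.0 g).
Take 0.2662 servings of oats: uses 41 kcal, +0.8 g fiber (running total 23.8 g).
Filling greedily by fiber-per-kcal is optimal for one linear limit, giving 23.8 g.

23.8 g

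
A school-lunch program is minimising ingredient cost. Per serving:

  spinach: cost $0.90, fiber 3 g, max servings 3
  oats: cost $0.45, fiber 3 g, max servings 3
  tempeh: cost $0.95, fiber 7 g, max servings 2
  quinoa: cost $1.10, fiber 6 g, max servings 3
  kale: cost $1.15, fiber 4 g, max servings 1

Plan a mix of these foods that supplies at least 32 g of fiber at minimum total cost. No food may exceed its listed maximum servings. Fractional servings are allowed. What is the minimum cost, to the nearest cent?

$4.90

Cost per g of fiber: tempeh $0.1357, oats $0.1500, quinoa $0.1833, kale $0.2875, spinach $0.3000.
Take 2 servings of tempeh: +14.0 g fiber for $1.90 (total $1.90, still need 18.0 g).
Take 3 servings of oats: +9.0 g fiber for $1.35 (total $3.25, still need 9.0 g).
Take 1.5 servings of quinoa: +9.0 g fiber for $1.65 (total $4.90, still need 0.0 g).
Greedy by cheapest-per-g is optimal for a single linear constraint, so the minimum cost is $4.90.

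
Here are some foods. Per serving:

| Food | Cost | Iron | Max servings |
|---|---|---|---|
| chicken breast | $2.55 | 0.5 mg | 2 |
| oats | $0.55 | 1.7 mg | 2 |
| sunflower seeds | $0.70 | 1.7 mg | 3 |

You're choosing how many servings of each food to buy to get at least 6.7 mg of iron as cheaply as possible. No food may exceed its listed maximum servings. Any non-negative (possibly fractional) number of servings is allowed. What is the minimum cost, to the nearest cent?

$2.46

Cost per mg of iron: oats $0.3235, sunflower seeds $0.4118, chicken breast $5.1000.
Take 2 servings of oats: +3.4 mg iron for $1.10 (total $1.10, still need 3.3 mg).
Take 1.941 servings of sunflower seeds: +3.3 mg iron for $1.36 (total $2.46, still need 0.0 mg).
Greedy by cheapest-per-mg is optimal for a single linear constraint, so the minimum cost is $2.46.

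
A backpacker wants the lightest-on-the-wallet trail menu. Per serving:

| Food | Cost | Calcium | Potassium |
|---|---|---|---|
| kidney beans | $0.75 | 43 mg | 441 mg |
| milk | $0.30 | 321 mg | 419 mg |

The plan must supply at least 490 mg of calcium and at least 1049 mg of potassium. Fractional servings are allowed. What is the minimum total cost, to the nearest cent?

A basic optimal solution has at most two foods positive. Try each food alone and each pair with both targets met exactly.
kidney beans only: max(490/43, 1049/441) = 11.4 servings → $8.55.
milk only: max(490/321, 1049/419) = 2.504 servings → $0.75.
kidney beans + milk with both tight: 1.064 servings and 1.384 servings → $1.21.
So the least-cost plan costs $0.75.

$0.75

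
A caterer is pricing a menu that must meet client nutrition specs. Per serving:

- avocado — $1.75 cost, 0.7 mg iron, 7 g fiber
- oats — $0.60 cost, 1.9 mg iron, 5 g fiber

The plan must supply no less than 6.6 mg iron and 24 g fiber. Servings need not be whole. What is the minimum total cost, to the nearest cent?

Check every corner: each single food scaled to meet both minima, and each pair solved so both constraints bind.
avocado only: max(6.6/0.7, 24/7) = 9.429 servings → $16.50.
oats only: max(6.6/1.9, 24/5) = 4.8 servings → $2.88.
avocado + oats with both tight: 1.286 servings and 3 servings → $4.05.
Cheapest feasible corner: $2.88.

$2.88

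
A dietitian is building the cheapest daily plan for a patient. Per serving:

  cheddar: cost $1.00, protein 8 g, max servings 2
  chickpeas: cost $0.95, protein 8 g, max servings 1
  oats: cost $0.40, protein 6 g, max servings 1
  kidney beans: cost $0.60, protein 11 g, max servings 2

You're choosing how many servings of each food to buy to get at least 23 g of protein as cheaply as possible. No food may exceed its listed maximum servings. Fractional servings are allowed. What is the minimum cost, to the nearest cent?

$1.27

Cost per g of protein: kidney beans $0.0545, oats $0.0667, chickpeas $0.1187, cheddar $0.1250.
Take 2 servings of kidney beans: +22.0 g protein for $1.20 (total $1.20, still need 1.0 g).
Take 0.1667 servings of oats: +1.0 g protein for $0.07 (total $1.27, still need 0.0 g).
Filling from the cheapest source first is optimal under one linear minimum: $1.27.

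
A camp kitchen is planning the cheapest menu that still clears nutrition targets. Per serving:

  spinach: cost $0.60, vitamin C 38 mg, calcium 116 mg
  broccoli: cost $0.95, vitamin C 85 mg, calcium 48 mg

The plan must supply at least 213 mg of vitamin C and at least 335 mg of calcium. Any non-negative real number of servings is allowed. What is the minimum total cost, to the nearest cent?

Check every corner: each single food scaled to meet both minima, and each pair solved so both constraints bind.
spinach only: max(213/38, 335/116) = 5.605 servings → $3.36.
broccoli only: max(213/85, 335/48) = 6.979 servings → $6.63.
spinach + broccoli with both tight: 2.271 servings and 1.491 servings → $2.78.
So the least-cost plan costs $2.78.

$2.78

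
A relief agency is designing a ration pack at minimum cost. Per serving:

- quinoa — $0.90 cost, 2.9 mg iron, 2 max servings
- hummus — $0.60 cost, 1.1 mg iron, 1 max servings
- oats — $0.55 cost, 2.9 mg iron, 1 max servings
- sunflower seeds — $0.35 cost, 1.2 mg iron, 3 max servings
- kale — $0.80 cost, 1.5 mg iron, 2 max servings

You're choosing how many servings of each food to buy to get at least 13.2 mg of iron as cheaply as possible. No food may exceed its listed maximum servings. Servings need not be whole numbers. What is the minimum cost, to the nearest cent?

Cost per mg of iron: oats $0.1897, sunflower seeds $0.2917, quinoa $0.3103, kale $0.5333, hummus $0.5455.
Take 1 serving of oats: +2.9 mg iron for $0.55 (total $0.55, still need 10.3 mg).
Take 3 servings of sunflower seeds: +3.6 mg iron for $1.05 (total $1.60, still need 6.7 mg).
Take 2 servings of quinoa: +5.8 mg iron for $1.80 (total $3.40, still need 0.9 mg).
Take 0.6 servings of kale: +0.9 mg iron for $0.48 (total $3.88, still need 0.0 mg).
Greedy by cheapest-per-mg is optimal for a single linear constraint, so the minimum cost is $3.88.

$3.88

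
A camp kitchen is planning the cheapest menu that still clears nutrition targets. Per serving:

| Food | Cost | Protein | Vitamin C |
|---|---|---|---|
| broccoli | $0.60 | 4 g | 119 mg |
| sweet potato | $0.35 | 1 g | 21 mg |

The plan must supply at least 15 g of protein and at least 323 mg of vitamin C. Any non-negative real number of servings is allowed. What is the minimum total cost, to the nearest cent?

$2.25

This is a tiny linear program; its minimum lies at a vertex of the feasible set. List the vertices and price them.
broccoli only: max(15/4, 323/119) = 3.75 servings → $2.25.
sweet potato only: max(15/1, 323/21) = 15.38 servings → $5.38.
broccoli + sweet potato with both tight: 0.2286 servings and 14.09 servings → $5.07.
So the least-cost plan costs $2.25.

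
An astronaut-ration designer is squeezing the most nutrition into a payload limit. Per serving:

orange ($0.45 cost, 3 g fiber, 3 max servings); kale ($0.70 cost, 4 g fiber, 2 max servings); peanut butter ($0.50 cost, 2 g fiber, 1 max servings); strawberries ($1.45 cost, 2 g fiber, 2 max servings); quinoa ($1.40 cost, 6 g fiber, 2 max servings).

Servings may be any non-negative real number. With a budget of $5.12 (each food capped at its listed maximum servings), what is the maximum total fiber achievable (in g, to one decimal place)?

Fiber per dollar: orange 6.667, kale 5.714, quinoa 4.286, peanut butter 4, strawberries 1.379.
Take 3 servings of orange: spends $1.35, +9.0 g fiber (running total 9.0 g).
Take 2 servings of kale: spends $1.40, +8.0 g fiber (running total 17.0 g).
Take 1.693 servings of quinoa: spends $2.37, +10.2 g fiber (running total 27.2 g).
Filling greedily by fiber-per-dollar is optimal for one linear limit, giving 27.2 g.

27.2 g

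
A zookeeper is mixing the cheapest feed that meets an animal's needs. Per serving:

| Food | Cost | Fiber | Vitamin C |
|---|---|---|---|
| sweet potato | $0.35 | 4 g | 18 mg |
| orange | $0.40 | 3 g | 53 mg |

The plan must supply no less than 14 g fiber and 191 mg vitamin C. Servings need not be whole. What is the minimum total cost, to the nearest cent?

The cheapest plan sits at a corner of the feasible region — with two constraints it uses at most two foods.
sweet potato only: max(14/4, 191/18) = 10.61 servings → $3.71.
orange only: max(14/3, 191/53) = 4.667 servings → $1.87.
sweet potato + orange with both tight: 1.07 servings and 3.241 servings → $1.67.
The minimum over all feasible corners is $1.67.

$1.67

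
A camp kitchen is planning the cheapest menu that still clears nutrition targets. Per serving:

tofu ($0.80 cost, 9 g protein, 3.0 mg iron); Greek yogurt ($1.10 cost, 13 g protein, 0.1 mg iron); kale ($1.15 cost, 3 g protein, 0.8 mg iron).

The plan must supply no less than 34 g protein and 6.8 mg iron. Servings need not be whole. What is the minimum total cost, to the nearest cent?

At the optimum either one food covers both requirements or two foods hit both targets exactly; no other combination can be cheaper.
tofu only: max(34/9, 6.8/3.0) = 3.778 servings → $3.02.
Greek yogurt only: max(34/13, 6.8/0.1) = 68 servings → $74.80.
kale only: max(34/3, 6.8/0.8) = 11.33 servings → $13.03.
tofu + Greek yogurt with both tight: 2.231 servings and 1.071 servings → $2.96.
tofu + kale: the both-tight solution has a negative serving — not a feasible corner.
Greek yogurt + kale with both tight: 0.6733 servings and 8.416 servings → $10.42.
The minimum over all feasible corners is $2.96.

$2.96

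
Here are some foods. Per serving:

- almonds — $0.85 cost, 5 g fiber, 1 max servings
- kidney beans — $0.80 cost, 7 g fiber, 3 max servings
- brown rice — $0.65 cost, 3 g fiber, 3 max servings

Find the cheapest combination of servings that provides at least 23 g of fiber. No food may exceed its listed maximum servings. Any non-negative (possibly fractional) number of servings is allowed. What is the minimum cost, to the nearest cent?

$2.74

Cost per g of fiber: kidney beans $0.1143, almonds $0.1700, brown rice $0.2167.
Take 3 servings of kidney beans: +21.0 g fiber for $2.40 (total $2.40, still need 2.0 g).
Take 0.4 servings of almonds: +2.0 g fiber for $0.34 (total $2.74, still need 0.0 g).
Filling from the cheapest source first is optimal under one linear minimum: $2.74.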